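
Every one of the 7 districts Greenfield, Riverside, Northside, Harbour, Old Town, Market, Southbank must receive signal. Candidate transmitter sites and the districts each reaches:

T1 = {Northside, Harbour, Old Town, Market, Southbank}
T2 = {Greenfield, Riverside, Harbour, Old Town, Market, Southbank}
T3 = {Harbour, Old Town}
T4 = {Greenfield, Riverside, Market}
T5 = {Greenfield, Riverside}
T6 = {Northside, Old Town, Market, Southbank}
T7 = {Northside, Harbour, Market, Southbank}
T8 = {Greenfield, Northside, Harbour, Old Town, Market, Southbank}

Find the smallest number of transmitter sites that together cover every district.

2

T1, T2 together cover {Greenfield, Riverside, Northside, Harbour, Old Town, Market, Southbank} — every district.
No single transmitter site contains all 7 districts, so 2 is optimal.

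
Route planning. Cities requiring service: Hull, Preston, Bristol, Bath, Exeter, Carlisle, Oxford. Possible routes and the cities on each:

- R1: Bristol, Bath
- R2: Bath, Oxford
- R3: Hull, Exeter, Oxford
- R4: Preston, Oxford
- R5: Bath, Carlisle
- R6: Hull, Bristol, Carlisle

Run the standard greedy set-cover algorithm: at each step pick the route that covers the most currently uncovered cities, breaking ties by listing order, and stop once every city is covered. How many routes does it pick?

4

Pick 1: R3 covers 3 new cities (Hull, Exeter, Oxford).
Pick 2: R1 covers 2 new cities (Bristol, Bath).
Pick 3: R4 covers 1 new cities (Preston).
Pick 4: R5 covers 1 new cities (Carlisle).
Greedy uses 4 routes.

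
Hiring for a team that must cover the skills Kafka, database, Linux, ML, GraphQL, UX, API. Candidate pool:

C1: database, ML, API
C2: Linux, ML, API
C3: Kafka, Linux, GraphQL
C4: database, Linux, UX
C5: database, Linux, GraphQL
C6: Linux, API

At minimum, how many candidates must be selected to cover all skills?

3

C1, C3, C4 together cover {Kafka, database, Linux, ML, GraphQL, UX, API} — every skill.
No 2 of the 6 candidates cover everything (all 15 pairs fall short), so 3 is minimum.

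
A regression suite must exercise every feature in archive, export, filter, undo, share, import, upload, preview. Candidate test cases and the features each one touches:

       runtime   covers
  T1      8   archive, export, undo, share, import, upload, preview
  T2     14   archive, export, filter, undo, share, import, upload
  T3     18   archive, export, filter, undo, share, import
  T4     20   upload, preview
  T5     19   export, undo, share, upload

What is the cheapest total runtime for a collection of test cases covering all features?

T1, T2 cover every feature at runtime 8 + 14 = 22.
Any cover uses at least 2 test cases; among all covering selections none totals below 22.

22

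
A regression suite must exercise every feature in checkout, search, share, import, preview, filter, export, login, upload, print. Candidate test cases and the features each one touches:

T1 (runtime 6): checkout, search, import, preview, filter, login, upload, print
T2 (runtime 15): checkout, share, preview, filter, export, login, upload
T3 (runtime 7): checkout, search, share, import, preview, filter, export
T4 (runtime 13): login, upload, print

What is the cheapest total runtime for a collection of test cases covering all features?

T1, T3 cover every feature at runtime 6 + 7 = 13.
Any cover uses at least 2 test cases; among all covering selections none totals below 13.

13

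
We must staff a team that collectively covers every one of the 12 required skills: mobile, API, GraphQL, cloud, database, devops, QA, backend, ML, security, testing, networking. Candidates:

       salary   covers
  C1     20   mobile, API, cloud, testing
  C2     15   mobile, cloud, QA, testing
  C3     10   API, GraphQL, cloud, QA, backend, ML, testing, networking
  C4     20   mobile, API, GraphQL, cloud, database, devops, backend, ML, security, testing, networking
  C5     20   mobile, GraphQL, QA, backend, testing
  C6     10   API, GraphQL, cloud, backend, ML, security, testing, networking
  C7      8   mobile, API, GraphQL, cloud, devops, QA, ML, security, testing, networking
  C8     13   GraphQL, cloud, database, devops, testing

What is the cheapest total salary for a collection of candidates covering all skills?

28

C4, C7 cover every skill at salary 20 + 8 = 28.
Any cover uses at least 2 candidates; among all covering selections none totals below 28.
Greedy by coverage-per-salary would pick C7, C3, C8 for 31 — worse than the optimum 28.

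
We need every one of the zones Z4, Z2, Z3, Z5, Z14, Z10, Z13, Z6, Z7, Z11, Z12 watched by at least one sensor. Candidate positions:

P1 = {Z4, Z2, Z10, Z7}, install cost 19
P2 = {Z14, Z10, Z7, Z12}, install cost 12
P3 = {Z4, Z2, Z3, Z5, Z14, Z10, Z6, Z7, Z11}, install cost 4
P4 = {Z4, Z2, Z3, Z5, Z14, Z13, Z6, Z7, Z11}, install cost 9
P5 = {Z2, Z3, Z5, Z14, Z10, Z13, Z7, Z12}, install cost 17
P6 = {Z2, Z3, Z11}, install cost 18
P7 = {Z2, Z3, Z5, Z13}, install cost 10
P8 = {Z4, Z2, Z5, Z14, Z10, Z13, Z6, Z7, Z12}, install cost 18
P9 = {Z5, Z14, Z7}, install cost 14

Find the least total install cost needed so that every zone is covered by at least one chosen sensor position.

21

P2, P4 cover every zone at install cost 12 + 9 = 21.
Any cover uses at least 2 sensor positions; among all covering selections none totals below 21.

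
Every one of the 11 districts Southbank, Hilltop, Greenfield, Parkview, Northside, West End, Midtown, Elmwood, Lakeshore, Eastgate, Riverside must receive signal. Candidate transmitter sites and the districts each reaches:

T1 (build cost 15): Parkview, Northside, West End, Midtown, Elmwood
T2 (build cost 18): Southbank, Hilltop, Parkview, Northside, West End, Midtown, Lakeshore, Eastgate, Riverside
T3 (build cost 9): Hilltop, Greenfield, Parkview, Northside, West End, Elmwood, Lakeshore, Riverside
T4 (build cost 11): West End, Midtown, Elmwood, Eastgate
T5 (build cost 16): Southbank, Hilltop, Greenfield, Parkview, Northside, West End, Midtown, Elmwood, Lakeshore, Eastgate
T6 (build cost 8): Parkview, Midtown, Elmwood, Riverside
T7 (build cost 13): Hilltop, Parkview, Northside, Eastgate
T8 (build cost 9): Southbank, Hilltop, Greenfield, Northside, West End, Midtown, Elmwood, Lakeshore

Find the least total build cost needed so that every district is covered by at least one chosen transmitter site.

T5, T6 cover every district at build cost 16 + 8 = 24.
Any cover uses at least 2 transmitter sites; among all covering selections none totals below 24.
Greedy by coverage-per-build cost would pick T3, T8, T4 for 29 — worse than the optimum 24.

24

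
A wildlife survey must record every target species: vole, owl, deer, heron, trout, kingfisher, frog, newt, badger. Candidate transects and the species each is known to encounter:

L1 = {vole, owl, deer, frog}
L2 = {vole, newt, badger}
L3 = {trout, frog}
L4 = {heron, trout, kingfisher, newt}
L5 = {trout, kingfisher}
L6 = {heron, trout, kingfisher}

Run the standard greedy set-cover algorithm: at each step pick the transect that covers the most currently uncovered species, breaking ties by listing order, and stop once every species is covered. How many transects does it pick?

3

Pick 1: L1 covers 4 new species (vole, owl, deer, frog).
Pick 2: L4 covers 4 new species (heron, trout, kingfisher, newt).
Pick 3: L2 covers 1 new species (badger).
Greedy uses 3 transects.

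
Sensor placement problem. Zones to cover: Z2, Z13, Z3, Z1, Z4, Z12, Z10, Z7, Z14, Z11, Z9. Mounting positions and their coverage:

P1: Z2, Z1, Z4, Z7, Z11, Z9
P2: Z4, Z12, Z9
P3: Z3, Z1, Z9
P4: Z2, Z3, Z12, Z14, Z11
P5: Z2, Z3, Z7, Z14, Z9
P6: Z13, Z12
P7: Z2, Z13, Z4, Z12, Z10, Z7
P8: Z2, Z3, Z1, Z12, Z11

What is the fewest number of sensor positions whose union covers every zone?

3

P1, P4, P7 together cover {Z2, Z13, Z3, Z1, Z4, Z12, Z10, Z7, Z14, Z11, Z9} — every zone.
No 2 of the 8 sensor positions cover everything (all 28 pairs fall short), so 3 is minimum.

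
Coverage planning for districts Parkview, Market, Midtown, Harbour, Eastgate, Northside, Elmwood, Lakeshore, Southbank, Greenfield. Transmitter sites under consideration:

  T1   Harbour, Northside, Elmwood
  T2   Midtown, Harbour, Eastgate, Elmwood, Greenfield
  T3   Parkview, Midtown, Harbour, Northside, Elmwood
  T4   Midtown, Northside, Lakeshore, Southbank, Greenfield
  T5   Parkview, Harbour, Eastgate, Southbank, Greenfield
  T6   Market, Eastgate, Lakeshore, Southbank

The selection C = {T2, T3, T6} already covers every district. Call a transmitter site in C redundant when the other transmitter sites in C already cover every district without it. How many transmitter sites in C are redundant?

0

Drop T2: Greenfield uncovered — not redundant.
Drop T3: Parkview, Northside uncovered — not redundant.
Drop T6: Market, Lakeshore, Southbank uncovered — not redundant.
None of the transmitter sites in C is redundant.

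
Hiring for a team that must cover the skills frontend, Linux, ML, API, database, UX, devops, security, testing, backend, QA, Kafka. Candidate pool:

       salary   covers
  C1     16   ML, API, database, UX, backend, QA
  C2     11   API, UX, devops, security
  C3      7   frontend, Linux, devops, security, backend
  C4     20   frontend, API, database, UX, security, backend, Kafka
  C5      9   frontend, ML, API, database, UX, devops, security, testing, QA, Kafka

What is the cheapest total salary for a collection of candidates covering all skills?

16

C3, C5 cover every skill at salary 7 + 9 = 16.
Any cover uses at least 2 candidates; among all covering selections none totals below 16.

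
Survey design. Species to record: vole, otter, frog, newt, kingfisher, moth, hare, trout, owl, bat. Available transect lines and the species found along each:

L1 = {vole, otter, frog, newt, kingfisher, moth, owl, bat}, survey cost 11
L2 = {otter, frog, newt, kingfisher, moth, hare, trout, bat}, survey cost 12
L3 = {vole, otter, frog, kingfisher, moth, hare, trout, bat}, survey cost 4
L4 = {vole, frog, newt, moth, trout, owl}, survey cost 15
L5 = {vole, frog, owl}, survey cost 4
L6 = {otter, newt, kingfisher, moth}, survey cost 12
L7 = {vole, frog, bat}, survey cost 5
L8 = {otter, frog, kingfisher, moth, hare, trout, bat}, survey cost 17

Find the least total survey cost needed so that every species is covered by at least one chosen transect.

L1, L3 cover every species at survey cost 11 + 4 = 15.
Any cover uses at least 2 transects; among all covering selections none totals below 15.
Greedy by coverage-per-survey cost would pick L3, L5, L1 for 19 — worse than the optimum 15.

15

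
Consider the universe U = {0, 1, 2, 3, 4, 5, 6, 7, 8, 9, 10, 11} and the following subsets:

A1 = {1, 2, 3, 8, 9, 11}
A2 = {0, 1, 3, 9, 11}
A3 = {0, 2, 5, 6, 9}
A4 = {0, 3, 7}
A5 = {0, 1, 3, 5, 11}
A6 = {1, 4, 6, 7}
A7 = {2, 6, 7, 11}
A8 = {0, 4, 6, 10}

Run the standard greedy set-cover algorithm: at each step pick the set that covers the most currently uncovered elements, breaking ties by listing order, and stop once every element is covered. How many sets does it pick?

Pick 1: A1 covers 6 new elements (1, 2, 3, 8, 9, 11).
Pick 2: A8 covers 4 new elements (0, 4, 6, 10).
Pick 3: A3 covers 1 new elements (5).
Pick 4: A4 covers 1 new elements (7).
Greedy uses 4 sets.

4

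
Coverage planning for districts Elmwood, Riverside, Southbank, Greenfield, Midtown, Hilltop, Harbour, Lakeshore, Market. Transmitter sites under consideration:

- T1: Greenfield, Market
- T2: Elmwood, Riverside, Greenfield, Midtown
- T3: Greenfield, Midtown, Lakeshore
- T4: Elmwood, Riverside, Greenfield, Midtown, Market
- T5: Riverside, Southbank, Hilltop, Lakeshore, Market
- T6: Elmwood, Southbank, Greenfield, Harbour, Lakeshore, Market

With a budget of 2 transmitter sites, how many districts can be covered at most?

Choosing T2, T5 covers {Elmwood, Riverside, Southbank, Greenfield, Midtown, Hilltop, Lakeshore, Market} — 8 districts.
No choice of 2 transmitter sites does better; here Harbour is left uncovered.

8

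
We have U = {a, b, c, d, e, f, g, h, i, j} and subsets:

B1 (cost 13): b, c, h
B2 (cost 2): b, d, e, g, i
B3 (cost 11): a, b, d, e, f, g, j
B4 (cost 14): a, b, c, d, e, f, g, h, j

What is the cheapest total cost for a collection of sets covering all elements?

16

B2, B4 cover every element at cost 2 + 14 = 16.
Any cover uses at least 2 sets; among all covering selections none totals below 16.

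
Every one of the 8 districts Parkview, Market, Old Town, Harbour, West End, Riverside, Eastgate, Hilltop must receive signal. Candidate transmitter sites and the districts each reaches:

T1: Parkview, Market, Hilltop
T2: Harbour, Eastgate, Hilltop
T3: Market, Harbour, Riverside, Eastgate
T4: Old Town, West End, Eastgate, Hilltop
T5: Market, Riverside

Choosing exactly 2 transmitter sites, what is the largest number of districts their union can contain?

Choosing T3, T4 covers {Market, Old Town, Harbour, West End, Riverside, Eastgate, Hilltop} — 7 districts.
No choice of 2 transmitter sites does better; here Parkview is left uncovered.

7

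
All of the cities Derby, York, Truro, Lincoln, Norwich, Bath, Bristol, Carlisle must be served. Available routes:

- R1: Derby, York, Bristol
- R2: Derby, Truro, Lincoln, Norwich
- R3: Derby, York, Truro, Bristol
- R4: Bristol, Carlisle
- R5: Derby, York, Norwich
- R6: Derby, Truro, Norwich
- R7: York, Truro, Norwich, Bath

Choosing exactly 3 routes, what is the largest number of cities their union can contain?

Choosing R2, R4, R7 covers {Derby, York, Truro, Lincoln, Norwich, Bath, Bristol, Carlisle} — 8 cities.
That is all 8 cities.

8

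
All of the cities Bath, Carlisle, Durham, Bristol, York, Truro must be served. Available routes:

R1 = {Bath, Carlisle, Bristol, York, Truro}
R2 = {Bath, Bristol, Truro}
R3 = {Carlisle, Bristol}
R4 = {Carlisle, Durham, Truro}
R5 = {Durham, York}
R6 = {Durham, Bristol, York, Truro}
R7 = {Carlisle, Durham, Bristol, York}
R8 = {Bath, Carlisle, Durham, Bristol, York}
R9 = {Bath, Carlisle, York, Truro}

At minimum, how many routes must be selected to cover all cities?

R1, R4 together cover {Bath, Carlisle, Durham, Bristol, York, Truro} — every city.
No single route contains all 6 cities, so 2 is optimal.

2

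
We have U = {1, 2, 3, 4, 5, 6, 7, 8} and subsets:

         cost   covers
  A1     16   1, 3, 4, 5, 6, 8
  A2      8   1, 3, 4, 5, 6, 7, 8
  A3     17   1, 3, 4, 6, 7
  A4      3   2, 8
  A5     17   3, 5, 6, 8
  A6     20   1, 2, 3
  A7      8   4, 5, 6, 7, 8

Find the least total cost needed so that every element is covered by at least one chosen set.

11

A2, A4 cover every element at cost 8 + 3 = 11.
Any cover uses at least 2 sets; among all covering selections none totals below 11.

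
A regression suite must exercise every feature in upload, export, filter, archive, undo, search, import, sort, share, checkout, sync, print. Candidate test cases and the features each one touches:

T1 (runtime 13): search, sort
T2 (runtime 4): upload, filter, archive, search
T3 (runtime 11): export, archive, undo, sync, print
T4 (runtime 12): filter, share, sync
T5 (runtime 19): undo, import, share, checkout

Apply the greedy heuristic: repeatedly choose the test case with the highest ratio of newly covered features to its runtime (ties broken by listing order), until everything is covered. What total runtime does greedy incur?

Pick 1: T2 adds 4 new (upload, filter, archive, search) at runtime 4 (ratio 4/4).
Pick 2: T3 adds 4 new (export, undo, sync, print) at runtime 11 (ratio 4/11).
Pick 3: T5 adds 3 new (import, share, checkout) at runtime 19 (ratio 3/19).
Pick 4: T1 adds 1 new (sort) at runtime 13 (ratio 1/13).
Greedy total runtime: 4 + 11 + 19 + 13 = 47.

47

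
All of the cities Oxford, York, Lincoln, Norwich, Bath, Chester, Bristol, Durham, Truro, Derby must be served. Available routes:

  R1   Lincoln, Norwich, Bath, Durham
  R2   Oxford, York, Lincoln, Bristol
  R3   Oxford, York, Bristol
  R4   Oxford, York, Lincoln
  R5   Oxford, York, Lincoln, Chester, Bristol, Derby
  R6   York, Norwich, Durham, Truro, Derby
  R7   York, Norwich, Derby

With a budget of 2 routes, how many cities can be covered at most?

9

Choosing R1, R5 covers {Oxford, York, Lincoln, Norwich, Bath, Chester, Bristol, Durham, Derby} — 9 cities.
No choice of 2 routes does better; here Truro is left uncovered.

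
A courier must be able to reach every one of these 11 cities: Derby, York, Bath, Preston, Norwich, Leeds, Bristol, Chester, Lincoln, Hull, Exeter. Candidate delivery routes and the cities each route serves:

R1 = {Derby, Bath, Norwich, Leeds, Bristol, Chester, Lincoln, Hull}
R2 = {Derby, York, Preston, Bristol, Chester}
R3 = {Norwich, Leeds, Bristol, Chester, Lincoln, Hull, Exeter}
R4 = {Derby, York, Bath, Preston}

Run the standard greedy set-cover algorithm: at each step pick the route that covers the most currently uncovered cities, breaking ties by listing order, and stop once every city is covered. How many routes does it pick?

Pick 1: R1 covers 8 new cities (Derby, Bath, Norwich, Leeds, Bristol, Chester, Lincoln, Hull).
Pick 2: R2 covers 2 new cities (York, Preston).
Pick 3: R3 covers 1 new cities (Exeter).
Greedy uses 3 routes. (The true minimum is 2.)

3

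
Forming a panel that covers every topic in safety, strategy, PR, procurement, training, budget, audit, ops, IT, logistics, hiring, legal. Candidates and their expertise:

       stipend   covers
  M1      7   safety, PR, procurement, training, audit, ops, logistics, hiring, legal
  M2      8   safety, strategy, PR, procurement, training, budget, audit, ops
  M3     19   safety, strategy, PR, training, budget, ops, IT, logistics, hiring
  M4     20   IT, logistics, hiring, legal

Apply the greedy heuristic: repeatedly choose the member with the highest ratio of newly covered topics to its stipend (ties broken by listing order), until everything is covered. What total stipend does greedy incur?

Pick 1: M1 adds 9 new (safety, PR, procurement, training, audit, ops, logistics, hiring, legal) at stipend 7 (ratio 9/7).
Pick 2: M2 adds 2 new (strategy, budget) at stipend 8 (ratio 2/8).
Pick 3: M3 adds 1 new (IT) at stipend 19 (ratio 1/19).
Greedy total stipend: 7 + 8 + 19 = 34. (The true optimum is 26, so greedy overshoots here.)

34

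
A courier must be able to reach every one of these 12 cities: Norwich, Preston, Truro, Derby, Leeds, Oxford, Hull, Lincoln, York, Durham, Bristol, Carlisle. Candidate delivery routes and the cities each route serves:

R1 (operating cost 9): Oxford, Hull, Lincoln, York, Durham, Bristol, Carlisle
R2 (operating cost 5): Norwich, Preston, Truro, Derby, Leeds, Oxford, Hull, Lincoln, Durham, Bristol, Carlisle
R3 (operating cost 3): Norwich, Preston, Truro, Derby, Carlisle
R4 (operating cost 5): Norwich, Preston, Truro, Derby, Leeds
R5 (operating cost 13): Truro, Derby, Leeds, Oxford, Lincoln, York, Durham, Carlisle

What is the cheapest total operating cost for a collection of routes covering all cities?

R1, R2 cover every city at operating cost 9 + 5 = 14.
Any cover uses at least 2 routes; among all covering selections none totals below 14.

14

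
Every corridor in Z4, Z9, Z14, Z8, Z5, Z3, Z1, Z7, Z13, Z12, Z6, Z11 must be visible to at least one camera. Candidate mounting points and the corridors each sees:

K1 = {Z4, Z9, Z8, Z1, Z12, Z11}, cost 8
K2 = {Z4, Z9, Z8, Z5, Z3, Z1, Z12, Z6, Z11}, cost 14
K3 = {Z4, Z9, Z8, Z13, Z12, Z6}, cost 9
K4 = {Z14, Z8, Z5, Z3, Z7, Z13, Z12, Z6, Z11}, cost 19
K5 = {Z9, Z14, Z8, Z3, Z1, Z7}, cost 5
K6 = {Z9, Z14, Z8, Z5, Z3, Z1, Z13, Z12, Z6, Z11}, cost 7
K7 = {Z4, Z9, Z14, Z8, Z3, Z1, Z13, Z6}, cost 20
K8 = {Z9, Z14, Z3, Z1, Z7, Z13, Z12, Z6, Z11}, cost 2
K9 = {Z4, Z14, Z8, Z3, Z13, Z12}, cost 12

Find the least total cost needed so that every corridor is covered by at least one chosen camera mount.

K2, K8 cover every corridor at cost 14 + 2 = 16.
Any cover uses at least 2 camera mounts; among all covering selections none totals below 16.

16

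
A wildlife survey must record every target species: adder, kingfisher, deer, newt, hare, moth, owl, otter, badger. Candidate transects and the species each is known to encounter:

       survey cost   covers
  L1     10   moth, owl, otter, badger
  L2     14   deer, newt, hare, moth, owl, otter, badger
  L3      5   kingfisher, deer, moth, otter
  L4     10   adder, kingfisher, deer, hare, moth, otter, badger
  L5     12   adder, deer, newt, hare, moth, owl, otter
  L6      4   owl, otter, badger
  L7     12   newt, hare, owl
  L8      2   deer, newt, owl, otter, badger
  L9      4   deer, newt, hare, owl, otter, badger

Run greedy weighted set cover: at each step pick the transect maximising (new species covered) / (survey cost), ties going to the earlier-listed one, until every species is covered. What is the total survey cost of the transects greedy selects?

21

Pick 1: L8 adds 5 new (deer, newt, owl, otter, badger) at survey cost 2 (ratio 5/2).
Pick 2: L3 adds 2 new (kingfisher, moth) at survey cost 5 (ratio 2/5).
Pick 3: L9 adds 1 new (hare) at survey cost 4 (ratio 1/4).
Pick 4: L4 adds 1 new (adder) at survey cost 10 (ratio 1/10).
Greedy total survey cost: 2 + 5 + 4 + 10 = 21. (The true optimum is 12, so greedy overshoots here.)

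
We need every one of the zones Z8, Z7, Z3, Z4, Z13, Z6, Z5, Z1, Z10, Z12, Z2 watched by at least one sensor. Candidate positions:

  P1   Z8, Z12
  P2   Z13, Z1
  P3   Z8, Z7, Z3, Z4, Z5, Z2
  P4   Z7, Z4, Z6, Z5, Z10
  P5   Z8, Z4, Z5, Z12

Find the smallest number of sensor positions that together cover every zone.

4

P1, P2, P3, P4 together cover {Z8, Z7, Z3, Z4, Z13, Z6, Z5, Z1, Z10, Z12, Z2} — every zone.
No 3 of the 5 sensor positions cover everything (all 10 triples fall short), so 4 is minimum.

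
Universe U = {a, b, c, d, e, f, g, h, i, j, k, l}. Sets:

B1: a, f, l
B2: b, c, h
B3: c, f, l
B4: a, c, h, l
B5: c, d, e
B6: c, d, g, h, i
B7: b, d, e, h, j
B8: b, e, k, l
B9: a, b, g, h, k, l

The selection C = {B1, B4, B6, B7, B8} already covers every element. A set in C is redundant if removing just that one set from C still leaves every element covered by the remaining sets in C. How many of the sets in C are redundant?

1

Drop B1: f uncovered — not redundant.
Drop B4: the rest still cover every element — redundant.
Drop B6: g, i uncovered — not redundant.
Drop B7: j uncovered — not redundant.
Drop B8: k uncovered — not redundant.
1 redundant: B4.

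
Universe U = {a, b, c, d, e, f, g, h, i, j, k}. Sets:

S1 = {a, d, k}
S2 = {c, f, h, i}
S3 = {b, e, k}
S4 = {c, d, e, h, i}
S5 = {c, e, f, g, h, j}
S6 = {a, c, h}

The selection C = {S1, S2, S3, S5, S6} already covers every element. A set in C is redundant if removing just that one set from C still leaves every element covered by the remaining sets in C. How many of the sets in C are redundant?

Drop S1: d uncovered — not redundant.
Drop S2: i uncovered — not redundant.
Drop S3: b uncovered — not redundant.
Drop S5: g, j uncovered — not redundant.
Drop S6: the rest still cover every element — redundant.
1 redundant: S6.

1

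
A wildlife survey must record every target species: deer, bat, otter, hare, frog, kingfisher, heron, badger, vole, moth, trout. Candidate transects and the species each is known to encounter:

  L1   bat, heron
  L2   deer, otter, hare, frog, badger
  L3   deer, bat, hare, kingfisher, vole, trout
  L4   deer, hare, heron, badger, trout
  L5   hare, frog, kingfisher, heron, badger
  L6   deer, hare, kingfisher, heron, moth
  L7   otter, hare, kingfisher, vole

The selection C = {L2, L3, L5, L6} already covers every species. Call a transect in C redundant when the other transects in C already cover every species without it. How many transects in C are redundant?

Drop L2: otter uncovered — not redundant.
Drop L3: bat, vole, trout uncovered — not redundant.
Drop L5: the rest still cover every species — redundant.
Drop L6: moth uncovered — not redundant.
1 redundant: L5.

1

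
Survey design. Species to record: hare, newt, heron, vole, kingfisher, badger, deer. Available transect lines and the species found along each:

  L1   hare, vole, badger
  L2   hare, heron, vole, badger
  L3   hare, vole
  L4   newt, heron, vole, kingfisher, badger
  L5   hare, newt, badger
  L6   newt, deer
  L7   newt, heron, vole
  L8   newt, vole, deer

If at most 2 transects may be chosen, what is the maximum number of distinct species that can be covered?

Choosing L1, L4 covers {hare, newt, heron, vole, kingfisher, badger} — 6 species.
No choice of 2 transects does better; here deer is left uncovered.

6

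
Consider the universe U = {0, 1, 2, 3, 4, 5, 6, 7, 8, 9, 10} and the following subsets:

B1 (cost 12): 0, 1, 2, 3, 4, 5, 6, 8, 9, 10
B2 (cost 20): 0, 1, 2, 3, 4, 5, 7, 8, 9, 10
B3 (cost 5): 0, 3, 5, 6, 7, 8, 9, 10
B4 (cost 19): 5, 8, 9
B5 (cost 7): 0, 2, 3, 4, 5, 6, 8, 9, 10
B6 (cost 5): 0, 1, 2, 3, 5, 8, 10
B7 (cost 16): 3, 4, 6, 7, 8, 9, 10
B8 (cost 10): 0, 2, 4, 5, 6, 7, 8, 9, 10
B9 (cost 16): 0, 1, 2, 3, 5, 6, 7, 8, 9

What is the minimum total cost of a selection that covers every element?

B6, B8 cover every element at cost 5 + 10 = 15.
Any cover uses at least 2 sets; among all covering selections none totals below 15.

15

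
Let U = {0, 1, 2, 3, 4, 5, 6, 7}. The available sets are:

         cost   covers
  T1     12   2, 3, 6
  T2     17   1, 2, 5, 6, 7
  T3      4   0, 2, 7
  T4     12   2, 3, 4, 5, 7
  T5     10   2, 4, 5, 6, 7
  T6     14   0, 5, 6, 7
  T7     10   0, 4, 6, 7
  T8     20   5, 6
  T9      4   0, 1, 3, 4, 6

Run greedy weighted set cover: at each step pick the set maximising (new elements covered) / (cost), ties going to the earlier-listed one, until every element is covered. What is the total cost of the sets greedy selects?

Pick 1: T9 adds 5 new (0, 1, 3, 4, 6) at cost 4 (ratio 5/4).
Pick 2: T3 adds 2 new (2, 7) at cost 4 (ratio 2/4).
Pick 3: T5 adds 1 new (5) at cost 10 (ratio 1/10).
Greedy total cost: 4 + 4 + 10 = 18. (The true optimum is 14, so greedy overshoots here.)

18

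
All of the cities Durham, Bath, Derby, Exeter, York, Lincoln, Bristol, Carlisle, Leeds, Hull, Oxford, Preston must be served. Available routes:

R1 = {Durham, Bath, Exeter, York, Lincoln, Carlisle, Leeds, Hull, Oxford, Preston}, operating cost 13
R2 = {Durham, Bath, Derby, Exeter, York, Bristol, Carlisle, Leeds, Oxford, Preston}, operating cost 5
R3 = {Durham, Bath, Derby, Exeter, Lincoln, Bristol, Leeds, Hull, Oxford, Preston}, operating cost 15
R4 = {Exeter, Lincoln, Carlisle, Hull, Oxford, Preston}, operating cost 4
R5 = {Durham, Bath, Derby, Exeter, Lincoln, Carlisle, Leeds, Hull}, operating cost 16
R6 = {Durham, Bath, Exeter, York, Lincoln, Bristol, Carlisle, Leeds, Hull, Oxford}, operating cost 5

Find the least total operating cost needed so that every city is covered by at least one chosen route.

R2, R4 cover every city at operating cost 5 + 4 = 9.
Any cover uses at least 2 routes; among all covering selections none totals below 9.

9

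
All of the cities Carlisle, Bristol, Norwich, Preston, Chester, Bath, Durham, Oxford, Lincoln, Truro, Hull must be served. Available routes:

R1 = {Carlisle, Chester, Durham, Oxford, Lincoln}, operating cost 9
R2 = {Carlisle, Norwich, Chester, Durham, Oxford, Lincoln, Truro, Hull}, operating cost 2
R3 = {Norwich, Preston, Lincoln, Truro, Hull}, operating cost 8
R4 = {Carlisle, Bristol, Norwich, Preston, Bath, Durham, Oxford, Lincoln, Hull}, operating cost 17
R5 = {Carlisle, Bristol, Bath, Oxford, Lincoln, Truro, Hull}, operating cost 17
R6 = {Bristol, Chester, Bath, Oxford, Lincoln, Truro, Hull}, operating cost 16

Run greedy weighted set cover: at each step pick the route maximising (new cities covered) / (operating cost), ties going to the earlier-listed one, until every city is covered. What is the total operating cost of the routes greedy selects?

19

Pick 1: R2 adds 8 new (Carlisle, Norwich, Chester, Durham, Oxford, Lincoln, Truro, Hull) at operating cost 2 (ratio 8/2).
Pick 2: R4 adds 3 new (Bristol, Preston, Bath) at operating cost 17 (ratio 3/17).
Greedy total operating cost: 2 + 17 = 19.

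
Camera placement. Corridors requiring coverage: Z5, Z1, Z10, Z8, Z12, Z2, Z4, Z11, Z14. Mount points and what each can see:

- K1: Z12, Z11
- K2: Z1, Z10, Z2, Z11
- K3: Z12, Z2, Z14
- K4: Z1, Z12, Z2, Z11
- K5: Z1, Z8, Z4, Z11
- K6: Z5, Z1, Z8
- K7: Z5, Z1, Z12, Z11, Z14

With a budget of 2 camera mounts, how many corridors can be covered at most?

Choosing K2, K7 covers {Z5, Z1, Z10, Z12, Z2, Z11, Z14} — 7 corridors.
No choice of 2 camera mounts does better; here Z8, Z4 are left uncovered.

7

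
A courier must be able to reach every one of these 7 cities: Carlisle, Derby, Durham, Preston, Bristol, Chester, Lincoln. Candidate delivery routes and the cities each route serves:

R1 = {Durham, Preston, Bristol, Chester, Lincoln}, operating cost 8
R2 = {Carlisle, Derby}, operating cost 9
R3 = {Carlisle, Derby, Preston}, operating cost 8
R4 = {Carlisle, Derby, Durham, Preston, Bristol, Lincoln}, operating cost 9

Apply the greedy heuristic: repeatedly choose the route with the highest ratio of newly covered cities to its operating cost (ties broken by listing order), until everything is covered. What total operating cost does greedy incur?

17

Pick 1: R4 adds 6 new (Carlisle, Derby, Durham, Preston, Bristol, Lincoln) at operating cost 9 (ratio 6/9).
Pick 2: R1 adds 1 new (Chester) at operating cost 8 (ratio 1/8).
Greedy total operating cost: 9 + 8 = 17. (The true optimum is 16, so greedy overshoots here.)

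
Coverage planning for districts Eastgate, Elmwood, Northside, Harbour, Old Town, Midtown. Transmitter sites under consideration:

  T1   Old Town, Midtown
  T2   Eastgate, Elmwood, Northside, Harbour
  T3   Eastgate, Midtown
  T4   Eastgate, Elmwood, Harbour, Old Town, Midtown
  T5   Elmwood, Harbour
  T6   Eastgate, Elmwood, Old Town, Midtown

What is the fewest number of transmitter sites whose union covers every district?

2

T1, T2 together cover {Eastgate, Elmwood, Northside, Harbour, Old Town, Midtown} — every district.
No single transmitter site contains all 6 districts, so 2 is optimal.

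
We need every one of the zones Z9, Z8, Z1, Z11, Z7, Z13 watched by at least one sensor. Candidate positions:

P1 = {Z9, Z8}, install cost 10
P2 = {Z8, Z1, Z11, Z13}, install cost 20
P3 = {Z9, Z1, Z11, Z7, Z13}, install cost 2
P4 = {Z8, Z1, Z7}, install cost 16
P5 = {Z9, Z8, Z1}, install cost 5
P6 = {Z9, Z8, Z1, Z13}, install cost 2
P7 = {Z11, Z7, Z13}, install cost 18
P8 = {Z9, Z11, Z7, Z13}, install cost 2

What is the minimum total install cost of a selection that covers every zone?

P3, P6 cover every zone at install cost 2 + 2 = 4.
Any cover uses at least 2 sensor positions; among all covering selections none totals below 4.

4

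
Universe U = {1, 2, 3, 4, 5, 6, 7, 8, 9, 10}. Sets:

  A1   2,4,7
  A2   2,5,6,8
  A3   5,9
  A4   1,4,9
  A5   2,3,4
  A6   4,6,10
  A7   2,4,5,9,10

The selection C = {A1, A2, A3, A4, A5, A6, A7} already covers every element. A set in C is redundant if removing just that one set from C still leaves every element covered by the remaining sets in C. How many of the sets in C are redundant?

3

Drop A1: 7 uncovered — not redundant.
Drop A2: 8 uncovered — not redundant.
Drop A3: the rest still cover every element — redundant.
Drop A4: 1 uncovered — not redundant.
Drop A5: 3 uncovered — not redundant.
Drop A6: the rest still cover every element — redundant.
Drop A7: the rest still cover every element — redundant.
3 redundant: A3, A6, A7.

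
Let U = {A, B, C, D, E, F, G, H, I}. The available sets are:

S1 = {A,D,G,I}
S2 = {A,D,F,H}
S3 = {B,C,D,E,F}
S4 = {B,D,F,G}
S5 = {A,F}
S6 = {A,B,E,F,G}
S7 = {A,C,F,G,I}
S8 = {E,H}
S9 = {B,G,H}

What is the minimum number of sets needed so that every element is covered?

3

S1, S2, S3 together cover {A, B, C, D, E, F, G, H, I} — every element.
No 2 of the 9 sets cover everything (all 36 pairs fall short), so 3 is minimum.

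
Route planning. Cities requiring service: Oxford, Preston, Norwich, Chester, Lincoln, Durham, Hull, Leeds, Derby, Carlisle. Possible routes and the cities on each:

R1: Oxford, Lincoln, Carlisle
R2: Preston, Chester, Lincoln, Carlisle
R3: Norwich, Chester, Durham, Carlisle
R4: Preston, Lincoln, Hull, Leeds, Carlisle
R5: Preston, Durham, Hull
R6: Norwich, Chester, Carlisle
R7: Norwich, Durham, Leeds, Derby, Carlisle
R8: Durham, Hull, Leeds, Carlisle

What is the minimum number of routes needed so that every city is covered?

R1, R2, R4, R7 together cover {Oxford, Preston, Norwich, Chester, Lincoln, Durham, Hull, Leeds, Derby, Carlisle} — every city.
No 3 of the 8 routes cover everything (all 56 triples fall short), so 4 is minimum.

4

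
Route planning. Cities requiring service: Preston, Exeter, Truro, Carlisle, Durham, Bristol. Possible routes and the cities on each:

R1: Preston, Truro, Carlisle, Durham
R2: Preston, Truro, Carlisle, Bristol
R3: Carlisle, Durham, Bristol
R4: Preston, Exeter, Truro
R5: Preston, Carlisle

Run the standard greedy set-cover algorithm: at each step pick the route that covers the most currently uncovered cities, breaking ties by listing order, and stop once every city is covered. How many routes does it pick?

3

Pick 1: R1 covers 4 new cities (Preston, Truro, Carlisle, Durham).
Pick 2: R2 covers 1 new cities (Bristol).
Pick 3: R4 covers 1 new cities (Exeter).
Greedy uses 3 routes. (The true minimum is 2.)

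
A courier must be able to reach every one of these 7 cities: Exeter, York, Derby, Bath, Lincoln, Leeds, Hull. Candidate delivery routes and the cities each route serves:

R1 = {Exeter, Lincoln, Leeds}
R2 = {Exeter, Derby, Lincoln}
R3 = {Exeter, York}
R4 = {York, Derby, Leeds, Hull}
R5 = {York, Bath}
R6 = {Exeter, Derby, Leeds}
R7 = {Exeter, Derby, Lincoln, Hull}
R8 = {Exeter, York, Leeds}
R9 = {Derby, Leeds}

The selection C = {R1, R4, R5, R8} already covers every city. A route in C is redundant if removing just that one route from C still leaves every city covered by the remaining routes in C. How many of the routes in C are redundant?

Drop R1: Lincoln uncovered — not redundant.
Drop R4: Derby, Hull uncovered — not redundant.
Drop R5: Bath uncovered — not redundant.
Drop R8: the rest still cover every city — redundant.
1 redundant: R8.

1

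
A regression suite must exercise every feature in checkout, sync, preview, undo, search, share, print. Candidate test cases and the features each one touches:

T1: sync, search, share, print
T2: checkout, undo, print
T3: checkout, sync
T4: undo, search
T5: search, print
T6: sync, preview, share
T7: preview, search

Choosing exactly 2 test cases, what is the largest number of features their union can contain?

6

Choosing T1, T2 covers {checkout, sync, undo, search, share, print} — 6 features.
No choice of 2 test cases does better; here preview is left uncovered.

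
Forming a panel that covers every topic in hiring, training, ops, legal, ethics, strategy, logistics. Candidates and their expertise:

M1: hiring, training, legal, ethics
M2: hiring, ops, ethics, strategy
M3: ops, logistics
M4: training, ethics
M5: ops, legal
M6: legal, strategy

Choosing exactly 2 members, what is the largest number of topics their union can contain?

6

Choosing M1, M2 covers {hiring, training, ops, legal, ethics, strategy} — 6 topics.
No choice of 2 members does better; here logistics is left uncovered.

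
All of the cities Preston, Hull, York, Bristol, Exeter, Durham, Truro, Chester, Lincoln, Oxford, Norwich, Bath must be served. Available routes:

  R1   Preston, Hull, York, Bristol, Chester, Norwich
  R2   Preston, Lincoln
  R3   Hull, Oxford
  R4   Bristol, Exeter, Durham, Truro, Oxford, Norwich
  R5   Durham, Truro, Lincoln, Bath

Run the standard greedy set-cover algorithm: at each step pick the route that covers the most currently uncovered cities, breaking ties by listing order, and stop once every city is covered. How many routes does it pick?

Pick 1: R1 covers 6 new cities (Preston, Hull, York, Bristol, Chester, Norwich).
Pick 2: R4 covers 4 new cities (Exeter, Durham, Truro, Oxford).
Pick 3: R5 covers 2 new cities (Lincoln, Bath).
Greedy uses 3 routes.

3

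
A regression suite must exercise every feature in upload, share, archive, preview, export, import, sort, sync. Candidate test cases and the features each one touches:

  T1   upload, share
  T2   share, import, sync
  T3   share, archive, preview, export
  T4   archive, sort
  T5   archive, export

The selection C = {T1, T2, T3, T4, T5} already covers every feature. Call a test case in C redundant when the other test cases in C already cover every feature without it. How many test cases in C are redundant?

Drop T1: upload uncovered — not redundant.
Drop T2: import, sync uncovered — not redundant.
Drop T3: preview uncovered — not redundant.
Drop T4: sort uncovered — not redundant.
Drop T5: the rest still cover every feature — redundant.
1 redundant: T5.

1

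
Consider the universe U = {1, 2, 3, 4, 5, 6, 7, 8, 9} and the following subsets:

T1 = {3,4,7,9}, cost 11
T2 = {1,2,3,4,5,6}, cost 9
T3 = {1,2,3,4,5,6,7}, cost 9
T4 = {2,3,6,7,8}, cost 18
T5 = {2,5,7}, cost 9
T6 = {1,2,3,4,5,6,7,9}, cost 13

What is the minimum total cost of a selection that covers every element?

T4, T6 cover every element at cost 18 + 13 = 31.
Any cover uses at least 2 sets; among all covering selections none totals below 31.

31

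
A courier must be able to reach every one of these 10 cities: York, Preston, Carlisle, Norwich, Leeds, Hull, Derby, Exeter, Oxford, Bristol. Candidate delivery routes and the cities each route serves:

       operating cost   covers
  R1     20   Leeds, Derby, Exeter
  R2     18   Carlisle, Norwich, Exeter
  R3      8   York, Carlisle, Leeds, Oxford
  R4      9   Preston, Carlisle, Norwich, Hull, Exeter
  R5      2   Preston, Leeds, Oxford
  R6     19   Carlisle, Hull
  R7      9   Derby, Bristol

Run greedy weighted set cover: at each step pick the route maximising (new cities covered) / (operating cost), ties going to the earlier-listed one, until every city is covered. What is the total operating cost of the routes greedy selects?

28

Pick 1: R5 adds 3 new (Preston, Leeds, Oxford) at operating cost 2 (ratio 3/2).
Pick 2: R4 adds 4 new (Carlisle, Norwich, Hull, Exeter) at operating cost 9 (ratio 4/9).
Pick 3: R7 adds 2 new (Derby, Bristol) at operating cost 9 (ratio 2/9).
Pick 4: R3 adds 1 new (York) at operating cost 8 (ratio 1/8).
Greedy total operating cost: 2 + 9 + 9 + 8 = 28. (The true optimum is 26, so greedy overshoots here.)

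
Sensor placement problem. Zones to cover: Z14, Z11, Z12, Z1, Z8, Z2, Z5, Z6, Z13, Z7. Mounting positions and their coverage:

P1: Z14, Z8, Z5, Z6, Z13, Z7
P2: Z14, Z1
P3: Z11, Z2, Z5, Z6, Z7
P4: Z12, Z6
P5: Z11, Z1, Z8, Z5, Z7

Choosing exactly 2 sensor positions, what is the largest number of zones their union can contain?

Choosing P1, P3 covers {Z14, Z11, Z8, Z2, Z5, Z6, Z13, Z7} — 8 zones.
No choice of 2 sensor positions does better; here Z12, Z1 are left uncovered.

8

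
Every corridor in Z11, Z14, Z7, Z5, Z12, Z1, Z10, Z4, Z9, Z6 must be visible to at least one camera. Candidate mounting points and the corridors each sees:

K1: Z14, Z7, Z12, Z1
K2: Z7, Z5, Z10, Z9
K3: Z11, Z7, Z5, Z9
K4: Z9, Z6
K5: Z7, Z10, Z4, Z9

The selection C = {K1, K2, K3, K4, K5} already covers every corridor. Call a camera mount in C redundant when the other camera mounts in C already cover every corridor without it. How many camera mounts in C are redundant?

Drop K1: Z14, Z12, Z1 uncovered — not redundant.
Drop K2: the rest still cover every corridor — redundant.
Drop K3: Z11 uncovered — not redundant.
Drop K4: Z6 uncovered — not redundant.
Drop K5: Z4 uncovered — not redundant.
1 redundant: K2.

1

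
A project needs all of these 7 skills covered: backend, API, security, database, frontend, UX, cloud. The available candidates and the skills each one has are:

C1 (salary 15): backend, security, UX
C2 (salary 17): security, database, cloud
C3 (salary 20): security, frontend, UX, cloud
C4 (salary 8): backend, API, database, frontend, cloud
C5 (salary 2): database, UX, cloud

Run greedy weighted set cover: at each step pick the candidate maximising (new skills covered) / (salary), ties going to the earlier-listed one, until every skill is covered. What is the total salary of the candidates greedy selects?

Pick 1: C5 adds 3 new (database, UX, cloud) at salary 2 (ratio 3/2).
Pick 2: C4 adds 3 new (backend, API, frontend) at salary 8 (ratio 3/8).
Pick 3: C1 adds 1 new (security) at salary 15 (ratio 1/15).
Greedy total salary: 2 + 8 + 15 = 25. (The true optimum is 23, so greedy overshoots here.)

25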